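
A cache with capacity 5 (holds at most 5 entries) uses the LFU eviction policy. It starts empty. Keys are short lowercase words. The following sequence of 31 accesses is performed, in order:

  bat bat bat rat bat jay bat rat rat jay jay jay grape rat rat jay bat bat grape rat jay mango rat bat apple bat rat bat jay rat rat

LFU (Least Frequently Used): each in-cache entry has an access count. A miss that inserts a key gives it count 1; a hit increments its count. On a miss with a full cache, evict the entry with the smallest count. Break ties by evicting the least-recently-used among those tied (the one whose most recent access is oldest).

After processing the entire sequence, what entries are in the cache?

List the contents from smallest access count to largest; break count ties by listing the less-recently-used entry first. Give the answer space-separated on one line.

Answer: apple grape jay bat rat

Derivation:
LFU simulation (capacity=5):
  1. access bat: MISS. Cache: [bat(c=1)]
  2. access bat: HIT, count now 2. Cache: [bat(c=2)]
  3. access bat: HIT, count now 3. Cache: [bat(c=3)]
  4. access rat: MISS. Cache: [rat(c=1) bat(c=3)]
  5. access bat: HIT, count now 4. Cache: [rat(c=1) bat(c=4)]
  6. access jay: MISS. Cache: [rat(c=1) jay(c=1) bat(c=4)]
  7. access bat: HIT, count now 5. Cache: [rat(c=1) jay(c=1) bat(c=5)]
  8. access rat: HIT, count now 2. Cache: [jay(c=1) rat(c=2) bat(c=5)]
  9. access rat: HIT, count now 3. Cache: [jay(c=1) rat(c=3) bat(c=5)]
  10. access jay: HIT, count now 2. Cache: [jay(c=2) rat(c=3) bat(c=5)]
  11. access jay: HIT, count now 3. Cache: [rat(c=3) jay(c=3) bat(c=5)]
  12. access jay: HIT, count now 4. Cache: [rat(c=3) jay(c=4) bat(c=5)]
  13. access grape: MISS. Cache: [grape(c=1) rat(c=3) jay(c=4) bat(c=5)]
  14. access rat: HIT, count now 4. Cache: [grape(c=1) jay(c=4) rat(c=4) bat(c=5)]
  15. access rat: HIT, count now 5. Cache: [grape(c=1) jay(c=4) bat(c=5) rat(c=5)]
  16. access jay: HIT, count now 5. Cache: [grape(c=1) bat(c=5) rat(c=5) jay(c=5)]
  17. access bat: HIT, count now 6. Cache: [grape(c=1) rat(c=5) jay(c=5) bat(c=6)]
  18. access bat: HIT, count now 7. Cache: [grape(c=1) rat(c=5) jay(c=5) bat(c=7)]
  19. access grape: HIT, count now 2. Cache: [grape(c=2) rat(c=5) jay(c=5) bat(c=7)]
  20. access rat: HIT, count now 6. Cache: [grape(c=2) jay(c=5) rat(c=6) bat(c=7)]
  21. access jay: HIT, count now 6. Cache: [grape(c=2) rat(c=6) jay(c=6) bat(c=7)]
  22. access mango: MISS. Cache: [mango(c=1) grape(c=2) rat(c=6) jay(c=6) bat(c=7)]
  23. access rat: HIT, count now 7. Cache: [mango(c=1) grape(c=2) jay(c=6) bat(c=7) rat(c=7)]
  24. access bat: HIT, count now 8. Cache: [mango(c=1) grape(c=2) jay(c=6) rat(c=7) bat(c=8)]
  25. access apple: MISS, evict mango(c=1). Cache: [apple(c=1) grape(c=2) jay(c=6) rat(c=7) bat(c=8)]
  26. access bat: HIT, count now 9. Cache: [apple(c=1) grape(c=2) jay(c=6) rat(c=7) bat(c=9)]
  27. access rat: HIT, count now 8. Cache: [apple(c=1) grape(c=2) jay(c=6) rat(c=8) bat(c=9)]
  28. access bat: HIT, count now 10. Cache: [apple(c=1) grape(c=2) jay(c=6) rat(c=8) bat(c=10)]
  29. access jay: HIT, count now 7. Cache: [apple(c=1) grape(c=2) jay(c=7) rat(c=8) bat(c=10)]
  30. access rat: HIT, count now 9. Cache: [apple(c=1) grape(c=2) jay(c=7) rat(c=9) bat(c=10)]
  31. access rat: HIT, count now 10. Cache: [apple(c=1) grape(c=2) jay(c=7) bat(c=10) rat(c=10)]
Total: 25 hits, 6 misses, 1 evictions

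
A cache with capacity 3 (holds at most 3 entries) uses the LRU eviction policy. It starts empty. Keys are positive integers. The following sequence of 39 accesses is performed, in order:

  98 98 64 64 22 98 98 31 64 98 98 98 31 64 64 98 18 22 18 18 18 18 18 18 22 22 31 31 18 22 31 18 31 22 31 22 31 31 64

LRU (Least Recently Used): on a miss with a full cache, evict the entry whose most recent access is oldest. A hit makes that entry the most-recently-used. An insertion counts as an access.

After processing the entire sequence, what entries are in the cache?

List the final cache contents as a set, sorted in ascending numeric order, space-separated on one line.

Answer: 22 31 64

Derivation:
LRU simulation (capacity=3):
  1. access 98: MISS. Cache (LRU->MRU): [98]
  2. access 98: HIT. Cache (LRU->MRU): [98]
  3. access 64: MISS. Cache (LRU->MRU): [98 64]
  4. access 64: HIT. Cache (LRU->MRU): [98 64]
  5. access 22: MISS. Cache (LRU->MRU): [98 64 22]
  6. access 98: HIT. Cache (LRU->MRU): [64 22 98]
  7. access 98: HIT. Cache (LRU->MRU): [64 22 98]
  8. access 31: MISS, evict 64. Cache (LRU->MRU): [22 98 31]
  9. access 64: MISS, evict 22. Cache (LRU->MRU): [98 31 64]
  10. access 98: HIT. Cache (LRU->MRU): [31 64 98]
  11. access 98: HIT. Cache (LRU->MRU): [31 64 98]
  12. access 98: HIT. Cache (LRU->MRU): [31 64 98]
  13. access 31: HIT. Cache (LRU->MRU): [64 98 31]
  14. access 64: HIT. Cache (LRU->MRU): [98 31 64]
  15. access 64: HIT. Cache (LRU->MRU): [98 31 64]
  16. access 98: HIT. Cache (LRU->MRU): [31 64 98]
  17. access 18: MISS, evict 31. Cache (LRU->MRU): [64 98 18]
  18. access 22: MISS, evict 64. Cache (LRU->MRU): [98 18 22]
  19. access 18: HIT. Cache (LRU->MRU): [98 22 18]
  20. access 18: HIT. Cache (LRU->MRU): [98 22 18]
  21. access 18: HIT. Cache (LRU->MRU): [98 22 18]
  22. access 18: HIT. Cache (LRU->MRU): [98 22 18]
  23. access 18: HIT. Cache (LRU->MRU): [98 22 18]
  24. access 18: HIT. Cache (LRU->MRU): [98 22 18]
  25. access 22: HIT. Cache (LRU->MRU): [98 18 22]
  26. access 22: HIT. Cache (LRU->MRU): [98 18 22]
  27. access 31: MISS, evict 98. Cache (LRU->MRU): [18 22 31]
  28. access 31: HIT. Cache (LRU->MRU): [18 22 31]
  29. access 18: HIT. Cache (LRU->MRU): [22 31 18]
  30. access 22: HIT. Cache (LRU->MRU): [31 18 22]
  31. access 31: HIT. Cache (LRU->MRU): [18 22 31]
  32. access 18: HIT. Cache (LRU->MRU): [22 31 18]
  33. access 31: HIT. Cache (LRU->MRU): [22 18 31]
  34. access 22: HIT. Cache (LRU->MRU): [18 31 22]
  35. access 31: HIT. Cache (LRU->MRU): [18 22 31]
  36. access 22: HIT. Cache (LRU->MRU): [18 31 22]
  37. access 31: HIT. Cache (LRU->MRU): [18 22 31]
  38. access 31: HIT. Cache (LRU->MRU): [18 22 31]
  39. access 64: MISS, evict 18. Cache (LRU->MRU): [22 31 64]
Total: 30 hits, 9 misses, 6 evictions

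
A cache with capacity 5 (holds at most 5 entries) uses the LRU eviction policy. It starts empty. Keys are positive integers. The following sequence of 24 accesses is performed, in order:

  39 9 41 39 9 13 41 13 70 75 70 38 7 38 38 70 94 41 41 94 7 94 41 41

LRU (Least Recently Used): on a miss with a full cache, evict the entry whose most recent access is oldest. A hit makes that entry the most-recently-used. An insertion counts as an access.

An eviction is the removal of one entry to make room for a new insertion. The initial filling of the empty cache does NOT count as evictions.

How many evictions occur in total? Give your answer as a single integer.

LRU simulation (capacity=5):
  1. access 39: MISS. Cache (LRU->MRU): [39]
  2. access 9: MISS. Cache (LRU->MRU): [39 9]
  3. access 41: MISS. Cache (LRU->MRU): [39 9 41]
  4. access 39: HIT. Cache (LRU->MRU): [9 41 39]
  5. access 9: HIT. Cache (LRU->MRU): [41 39 9]
  6. access 13: MISS. Cache (LRU->MRU): [41 39 9 13]
  7. access 41: HIT. Cache (LRU->MRU): [39 9 13 41]
  8. access 13: HIT. Cache (LRU->MRU): [39 9 41 13]
  9. access 70: MISS. Cache (LRU->MRU): [39 9 41 13 70]
  10. access 75: MISS, evict 39. Cache (LRU->MRU): [9 41 13 70 75]
  11. access 70: HIT. Cache (LRU->MRU): [9 41 13 75 70]
  12. access 38: MISS, evict 9. Cache (LRU->MRU): [41 13 75 70 38]
  13. access 7: MISS, evict 41. Cache (LRU->MRU): [13 75 70 38 7]
  14. access 38: HIT. Cache (LRU->MRU): [13 75 70 7 38]
  15. access 38: HIT. Cache (LRU->MRU): [13 75 70 7 38]
  16. access 70: HIT. Cache (LRU->MRU): [13 75 7 38 70]
  17. access 94: MISS, evict 13. Cache (LRU->MRU): [75 7 38 70 94]
  18. access 41: MISS, evict 75. Cache (LRU->MRU): [7 38 70 94 41]
  19. access 41: HIT. Cache (LRU->MRU): [7 38 70 94 41]
  20. access 94: HIT. Cache (LRU->MRU): [7 38 70 41 94]
  21. access 7: HIT. Cache (LRU->MRU): [38 70 41 94 7]
  22. access 94: HIT. Cache (LRU->MRU): [38 70 41 7 94]
  23. access 41: HIT. Cache (LRU->MRU): [38 70 7 94 41]
  24. access 41: HIT. Cache (LRU->MRU): [38 70 7 94 41]
Total: 14 hits, 10 misses, 5 evictions

Answer: 5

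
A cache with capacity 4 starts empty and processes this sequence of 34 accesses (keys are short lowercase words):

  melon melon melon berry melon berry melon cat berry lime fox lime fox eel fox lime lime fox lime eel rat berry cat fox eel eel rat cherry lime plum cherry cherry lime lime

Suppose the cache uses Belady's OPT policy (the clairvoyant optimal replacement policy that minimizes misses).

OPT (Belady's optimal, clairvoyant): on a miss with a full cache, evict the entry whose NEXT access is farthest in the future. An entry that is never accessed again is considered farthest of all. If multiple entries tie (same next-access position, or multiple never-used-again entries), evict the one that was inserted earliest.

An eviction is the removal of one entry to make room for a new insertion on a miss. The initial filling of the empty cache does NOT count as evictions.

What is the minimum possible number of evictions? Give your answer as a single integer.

Answer: 7

Derivation:
OPT (Belady) simulation (capacity=4):
  1. access melon: MISS. Cache: [melon]
  2. access melon: HIT. Next use of melon: step 3. Cache: [melon]
  3. access melon: HIT. Next use of melon: step 5. Cache: [melon]
  4. access berry: MISS. Cache: [melon berry]
  5. access melon: HIT. Next use of melon: step 7. Cache: [melon berry]
  6. access berry: HIT. Next use of berry: step 9. Cache: [melon berry]
  7. access melon: HIT. Next use of melon: never. Cache: [melon berry]
  8. access cat: MISS. Cache: [melon berry cat]
  9. access berry: HIT. Next use of berry: step 22. Cache: [melon berry cat]
  10. access lime: MISS. Cache: [melon berry cat lime]
  11. access fox: MISS, evict melon (next use: never). Cache: [berry cat lime fox]
  12. access lime: HIT. Next use of lime: step 16. Cache: [berry cat lime fox]
  13. access fox: HIT. Next use of fox: step 15. Cache: [berry cat lime fox]
  14. access eel: MISS, evict cat (next use: step 23). Cache: [berry lime fox eel]
  15. access fox: HIT. Next use of fox: step 18. Cache: [berry lime fox eel]
  16. access lime: HIT. Next use of lime: step 17. Cache: [berry lime fox eel]
  17. access lime: HIT. Next use of lime: step 19. Cache: [berry lime fox eel]
  18. access fox: HIT. Next use of fox: step 24. Cache: [berry lime fox eel]
  19. access lime: HIT. Next use of lime: step 29. Cache: [berry lime fox eel]
  20. access eel: HIT. Next use of eel: step 25. Cache: [berry lime fox eel]
  21. access rat: MISS, evict lime (next use: step 29). Cache: [berry fox eel rat]
  22. access berry: HIT. Next use of berry: never. Cache: [berry fox eel rat]
  23. access cat: MISS, evict berry (next use: never). Cache: [fox eel rat cat]
  24. access fox: HIT. Next use of fox: never. Cache: [fox eel rat cat]
  25. access eel: HIT. Next use of eel: step 26. Cache: [fox eel rat cat]
  26. access eel: HIT. Next use of eel: never. Cache: [fox eel rat cat]
  27. access rat: HIT. Next use of rat: never. Cache: [fox eel rat cat]
  28. access cherry: MISS, evict fox (next use: never). Cache: [eel rat cat cherry]
  29. access lime: MISS, evict eel (next use: never). Cache: [rat cat cherry lime]
  30. access plum: MISS, evict rat (next use: never). Cache: [cat cherry lime plum]
  31. access cherry: HIT. Next use of cherry: step 32. Cache: [cat cherry lime plum]
  32. access cherry: HIT. Next use of cherry: never. Cache: [cat cherry lime plum]
  33. access lime: HIT. Next use of lime: step 34. Cache: [cat cherry lime plum]
  34. access lime: HIT. Next use of lime: never. Cache: [cat cherry lime plum]
Total: 23 hits, 11 misses, 7 evictions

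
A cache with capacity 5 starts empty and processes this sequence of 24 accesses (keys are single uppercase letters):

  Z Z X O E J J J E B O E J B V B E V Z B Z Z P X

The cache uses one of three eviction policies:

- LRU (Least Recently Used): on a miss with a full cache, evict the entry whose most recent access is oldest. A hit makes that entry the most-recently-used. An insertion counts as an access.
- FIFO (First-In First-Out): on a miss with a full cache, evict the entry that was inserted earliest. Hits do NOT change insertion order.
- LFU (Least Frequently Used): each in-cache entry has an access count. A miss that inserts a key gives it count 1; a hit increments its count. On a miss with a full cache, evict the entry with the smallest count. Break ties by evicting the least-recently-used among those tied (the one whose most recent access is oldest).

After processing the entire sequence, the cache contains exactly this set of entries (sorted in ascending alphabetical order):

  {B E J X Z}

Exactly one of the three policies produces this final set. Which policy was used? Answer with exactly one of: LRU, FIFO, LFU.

Simulating under each policy and comparing final sets:
  LRU: final set = {B P V X Z} -> differs
  FIFO: final set = {B P V X Z} -> differs
  LFU: final set = {B E J X Z} -> MATCHES target
Only LFU produces the target set.

Answer: LFU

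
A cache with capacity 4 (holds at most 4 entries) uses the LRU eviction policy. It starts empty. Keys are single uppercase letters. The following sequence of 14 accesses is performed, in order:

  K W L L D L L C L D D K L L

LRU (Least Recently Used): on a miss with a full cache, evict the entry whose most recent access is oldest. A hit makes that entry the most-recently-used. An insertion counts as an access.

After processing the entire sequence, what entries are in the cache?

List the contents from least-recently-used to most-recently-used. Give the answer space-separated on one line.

LRU simulation (capacity=4):
  1. access K: MISS. Cache (LRU->MRU): [K]
  2. access W: MISS. Cache (LRU->MRU): [K W]
  3. access L: MISS. Cache (LRU->MRU): [K W L]
  4. access L: HIT. Cache (LRU->MRU): [K W L]
  5. access D: MISS. Cache (LRU->MRU): [K W L D]
  6. access L: HIT. Cache (LRU->MRU): [K W D L]
  7. access L: HIT. Cache (LRU->MRU): [K W D L]
  8. access C: MISS, evict K. Cache (LRU->MRU): [W D L C]
  9. access L: HIT. Cache (LRU->MRU): [W D C L]
  10. access D: HIT. Cache (LRU->MRU): [W C L D]
  11. access D: HIT. Cache (LRU->MRU): [W C L D]
  12. access K: MISS, evict W. Cache (LRU->MRU): [C L D K]
  13. access L: HIT. Cache (LRU->MRU): [C D K L]
  14. access L: HIT. Cache (LRU->MRU): [C D K L]
Total: 8 hits, 6 misses, 2 evictions

Answer: C D K L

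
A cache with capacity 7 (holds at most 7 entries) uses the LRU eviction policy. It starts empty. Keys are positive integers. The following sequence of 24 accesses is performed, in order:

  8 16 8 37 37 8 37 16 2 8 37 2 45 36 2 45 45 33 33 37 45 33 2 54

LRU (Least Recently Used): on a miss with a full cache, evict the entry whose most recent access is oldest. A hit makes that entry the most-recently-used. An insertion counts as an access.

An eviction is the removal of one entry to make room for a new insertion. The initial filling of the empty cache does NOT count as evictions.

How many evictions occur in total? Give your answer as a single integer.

LRU simulation (capacity=7):
  1. access 8: MISS. Cache (LRU->MRU): [8]
  2. access 16: MISS. Cache (LRU->MRU): [8 16]
  3. access 8: HIT. Cache (LRU->MRU): [16 8]
  4. access 37: MISS. Cache (LRU->MRU): [16 8 37]
  5. access 37: HIT. Cache (LRU->MRU): [16 8 37]
  6. access 8: HIT. Cache (LRU->MRU): [16 37 8]
  7. access 37: HIT. Cache (LRU->MRU): [16 8 37]
  8. access 16: HIT. Cache (LRU->MRU): [8 37 16]
  9. access 2: MISS. Cache (LRU->MRU): [8 37 16 2]
  10. access 8: HIT. Cache (LRU->MRU): [37 16 2 8]
  11. access 37: HIT. Cache (LRU->MRU): [16 2 8 37]
  12. access 2: HIT. Cache (LRU->MRU): [16 8 37 2]
  13. access 45: MISS. Cache (LRU->MRU): [16 8 37 2 45]
  14. access 36: MISS. Cache (LRU->MRU): [16 8 37 2 45 36]
  15. access 2: HIT. Cache (LRU->MRU): [16 8 37 45 36 2]
  16. access 45: HIT. Cache (LRU->MRU): [16 8 37 36 2 45]
  17. access 45: HIT. Cache (LRU->MRU): [16 8 37 36 2 45]
  18. access 33: MISS. Cache (LRU->MRU): [16 8 37 36 2 45 33]
  19. access 33: HIT. Cache (LRU->MRU): [16 8 37 36 2 45 33]
  20. access 37: HIT. Cache (LRU->MRU): [16 8 36 2 45 33 37]
  21. access 45: HIT. Cache (LRU->MRU): [16 8 36 2 33 37 45]
  22. access 33: HIT. Cache (LRU->MRU): [16 8 36 2 37 45 33]
  23. access 2: HIT. Cache (LRU->MRU): [16 8 36 37 45 33 2]
  24. access 54: MISS, evict 16. Cache (LRU->MRU): [8 36 37 45 33 2 54]
Total: 16 hits, 8 misses, 1 evictions

Answer: 1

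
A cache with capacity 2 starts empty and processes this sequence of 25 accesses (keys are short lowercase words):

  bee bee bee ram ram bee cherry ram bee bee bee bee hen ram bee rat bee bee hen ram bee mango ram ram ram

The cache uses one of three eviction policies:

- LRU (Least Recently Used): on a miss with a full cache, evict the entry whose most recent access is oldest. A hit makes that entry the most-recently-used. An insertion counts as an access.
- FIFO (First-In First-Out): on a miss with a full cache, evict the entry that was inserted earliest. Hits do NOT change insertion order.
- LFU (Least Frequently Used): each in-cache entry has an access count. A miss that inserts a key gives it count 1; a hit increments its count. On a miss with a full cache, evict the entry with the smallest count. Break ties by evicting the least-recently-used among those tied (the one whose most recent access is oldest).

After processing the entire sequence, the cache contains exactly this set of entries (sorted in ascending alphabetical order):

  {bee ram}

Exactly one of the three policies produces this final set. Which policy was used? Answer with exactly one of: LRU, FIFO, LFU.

Simulating under each policy and comparing final sets:
  LRU: final set = {mango ram} -> differs
  FIFO: final set = {mango ram} -> differs
  LFU: final set = {bee ram} -> MATCHES target
Only LFU produces the target set.

Answer: LFU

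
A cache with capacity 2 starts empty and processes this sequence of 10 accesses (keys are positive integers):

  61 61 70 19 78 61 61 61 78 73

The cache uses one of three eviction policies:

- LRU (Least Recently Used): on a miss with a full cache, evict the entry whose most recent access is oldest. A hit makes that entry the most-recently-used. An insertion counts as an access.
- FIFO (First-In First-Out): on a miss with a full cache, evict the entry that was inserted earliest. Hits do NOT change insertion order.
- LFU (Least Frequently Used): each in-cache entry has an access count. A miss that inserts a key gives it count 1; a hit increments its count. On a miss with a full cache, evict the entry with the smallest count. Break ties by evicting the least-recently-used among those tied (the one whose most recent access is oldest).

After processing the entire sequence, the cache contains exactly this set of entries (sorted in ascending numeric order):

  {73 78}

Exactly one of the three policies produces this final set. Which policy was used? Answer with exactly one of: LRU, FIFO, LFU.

Answer: LRU

Derivation:
Simulating under each policy and comparing final sets:
  LRU: final set = {73 78} -> MATCHES target
  FIFO: final set = {61 73} -> differs
  LFU: final set = {61 73} -> differs
Only LRU produces the target set.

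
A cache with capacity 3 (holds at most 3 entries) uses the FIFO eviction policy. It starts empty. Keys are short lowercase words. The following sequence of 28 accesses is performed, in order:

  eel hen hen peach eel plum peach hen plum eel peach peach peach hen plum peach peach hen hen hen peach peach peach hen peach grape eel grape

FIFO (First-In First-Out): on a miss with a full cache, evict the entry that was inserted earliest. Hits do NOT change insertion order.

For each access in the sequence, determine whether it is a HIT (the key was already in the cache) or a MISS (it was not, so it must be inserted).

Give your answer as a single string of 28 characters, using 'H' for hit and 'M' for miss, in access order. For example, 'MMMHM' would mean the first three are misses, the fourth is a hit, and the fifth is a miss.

FIFO simulation (capacity=3):
  1. access eel: MISS. Cache (old->new): [eel]
  2. access hen: MISS. Cache (old->new): [eel hen]
  3. access hen: HIT. Cache (old->new): [eel hen]
  4. access peach: MISS. Cache (old->new): [eel hen peach]
  5. access eel: HIT. Cache (old->new): [eel hen peach]
  6. access plum: MISS, evict eel. Cache (old->new): [hen peach plum]
  7. access peach: HIT. Cache (old->new): [hen peach plum]
  8. access hen: HIT. Cache (old->new): [hen peach plum]
  9. access plum: HIT. Cache (old->new): [hen peach plum]
  10. access eel: MISS, evict hen. Cache (old->new): [peach plum eel]
  11. access peach: HIT. Cache (old->new): [peach plum eel]
  12. access peach: HIT. Cache (old->new): [peach plum eel]
  13. access peach: HIT. Cache (old->new): [peach plum eel]
  14. access hen: MISS, evict peach. Cache (old->new): [plum eel hen]
  15. access plum: HIT. Cache (old->new): [plum eel hen]
  16. access peach: MISS, evict plum. Cache (old->new): [eel hen peach]
  17. access peach: HIT. Cache (old->new): [eel hen peach]
  18. access hen: HIT. Cache (old->new): [eel hen peach]
  19. access hen: HIT. Cache (old->new): [eel hen peach]
  20. access hen: HIT. Cache (old->new): [eel hen peach]
  21. access peach: HIT. Cache (old->new): [eel hen peach]
  22. access peach: HIT. Cache (old->new): [eel hen peach]
  23. access peach: HIT. Cache (old->new): [eel hen peach]
  24. access hen: HIT. Cache (old->new): [eel hen peach]
  25. access peach: HIT. Cache (old->new): [eel hen peach]
  26. access grape: MISS, evict eel. Cache (old->new): [hen peach grape]
  27. access eel: MISS, evict hen. Cache (old->new): [peach grape eel]
  28. access grape: HIT. Cache (old->new): [peach grape eel]
Total: 19 hits, 9 misses, 6 evictions

Answer: MMHMHMHHHMHHHMHMHHHHHHHHHMMH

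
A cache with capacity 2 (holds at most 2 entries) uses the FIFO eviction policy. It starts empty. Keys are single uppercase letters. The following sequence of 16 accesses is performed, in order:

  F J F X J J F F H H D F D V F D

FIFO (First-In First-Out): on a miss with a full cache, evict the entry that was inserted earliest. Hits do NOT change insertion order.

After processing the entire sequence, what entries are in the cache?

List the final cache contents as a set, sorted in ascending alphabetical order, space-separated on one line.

Answer: D V

Derivation:
FIFO simulation (capacity=2):
  1. access F: MISS. Cache (old->new): [F]
  2. access J: MISS. Cache (old->new): [F J]
  3. access F: HIT. Cache (old->new): [F J]
  4. access X: MISS, evict F. Cache (old->new): [J X]
  5. access J: HIT. Cache (old->new): [J X]
  6. access J: HIT. Cache (old->new): [J X]
  7. access F: MISS, evict J. Cache (old->new): [X F]
  8. access F: HIT. Cache (old->new): [X F]
  9. access H: MISS, evict X. Cache (old->new): [F H]
  10. access H: HIT. Cache (old->new): [F H]
  11. access D: MISS, evict F. Cache (old->new): [H D]
  12. access F: MISS, evict H. Cache (old->new): [D F]
  13. access D: HIT. Cache (old->new): [D F]
  14. access V: MISS, evict D. Cache (old->new): [F V]
  15. access F: HIT. Cache (old->new): [F V]
  16. access D: MISS, evict F. Cache (old->new): [V D]
Total: 7 hits, 9 misses, 7 evictions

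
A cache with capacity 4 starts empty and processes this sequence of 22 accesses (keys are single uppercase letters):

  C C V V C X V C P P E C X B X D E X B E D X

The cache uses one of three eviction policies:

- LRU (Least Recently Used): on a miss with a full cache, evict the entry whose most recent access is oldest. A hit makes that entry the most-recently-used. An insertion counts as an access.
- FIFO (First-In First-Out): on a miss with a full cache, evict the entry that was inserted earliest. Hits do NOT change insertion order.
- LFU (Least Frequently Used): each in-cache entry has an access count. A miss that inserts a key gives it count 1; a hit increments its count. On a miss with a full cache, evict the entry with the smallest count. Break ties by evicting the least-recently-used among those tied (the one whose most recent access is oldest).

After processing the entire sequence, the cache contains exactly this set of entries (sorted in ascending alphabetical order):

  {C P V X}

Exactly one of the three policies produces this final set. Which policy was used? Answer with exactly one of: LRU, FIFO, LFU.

Answer: LFU

Derivation:
Simulating under each policy and comparing final sets:
  LRU: final set = {B D E X} -> differs
  FIFO: final set = {B D E X} -> differs
  LFU: final set = {C P V X} -> MATCHES target
Only LFU produces the target set.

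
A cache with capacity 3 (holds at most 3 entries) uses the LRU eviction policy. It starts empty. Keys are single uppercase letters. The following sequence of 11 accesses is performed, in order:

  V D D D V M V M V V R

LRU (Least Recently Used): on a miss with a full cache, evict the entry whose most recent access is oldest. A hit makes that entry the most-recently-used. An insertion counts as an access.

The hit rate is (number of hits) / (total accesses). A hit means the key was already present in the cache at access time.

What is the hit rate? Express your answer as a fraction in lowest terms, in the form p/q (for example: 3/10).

LRU simulation (capacity=3):
  1. access V: MISS. Cache (LRU->MRU): [V]
  2. access D: MISS. Cache (LRU->MRU): [V D]
  3. access D: HIT. Cache (LRU->MRU): [V D]
  4. access D: HIT. Cache (LRU->MRU): [V D]
  5. access V: HIT. Cache (LRU->MRU): [D V]
  6. access M: MISS. Cache (LRU->MRU): [D V M]
  7. access V: HIT. Cache (LRU->MRU): [D M V]
  8. access M: HIT. Cache (LRU->MRU): [D V M]
  9. access V: HIT. Cache (LRU->MRU): [D M V]
  10. access V: HIT. Cache (LRU->MRU): [D M V]
  11. access R: MISS, evict D. Cache (LRU->MRU): [M V R]
Total: 7 hits, 4 misses, 1 evictions

Hit rate = 7/11

Answer: 7/11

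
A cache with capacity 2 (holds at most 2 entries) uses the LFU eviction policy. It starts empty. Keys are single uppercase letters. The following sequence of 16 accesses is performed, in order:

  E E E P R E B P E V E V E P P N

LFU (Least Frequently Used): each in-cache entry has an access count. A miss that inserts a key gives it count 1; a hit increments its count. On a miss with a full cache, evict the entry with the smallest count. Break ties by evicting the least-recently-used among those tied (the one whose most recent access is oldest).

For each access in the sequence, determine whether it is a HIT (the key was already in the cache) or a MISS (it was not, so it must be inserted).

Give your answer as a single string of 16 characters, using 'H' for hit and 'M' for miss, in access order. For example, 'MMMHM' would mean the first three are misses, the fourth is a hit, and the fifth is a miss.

Answer: MHHMMHMMHMHHHMHM

Derivation:
LFU simulation (capacity=2):
  1. access E: MISS. Cache: [E(c=1)]
  2. access E: HIT, count now 2. Cache: [E(c=2)]
  3. access E: HIT, count now 3. Cache: [E(c=3)]
  4. access P: MISS. Cache: [P(c=1) E(c=3)]
  5. access R: MISS, evict P(c=1). Cache: [R(c=1) E(c=3)]
  6. access E: HIT, count now 4. Cache: [R(c=1) E(c=4)]
  7. access B: MISS, evict R(c=1). Cache: [B(c=1) E(c=4)]
  8. access P: MISS, evict B(c=1). Cache: [P(c=1) E(c=4)]
  9. access E: HIT, count now 5. Cache: [P(c=1) E(c=5)]
  10. access V: MISS, evict P(c=1). Cache: [V(c=1) E(c=5)]
  11. access E: HIT, count now 6. Cache: [V(c=1) E(c=6)]
  12. access V: HIT, count now 2. Cache: [V(c=2) E(c=6)]
  13. access E: HIT, count now 7. Cache: [V(c=2) E(c=7)]
  14. access P: MISS, evict V(c=2). Cache: [P(c=1) E(c=7)]
  15. access P: HIT, count now 2. Cache: [P(c=2) E(c=7)]
  16. access N: MISS, evict P(c=2). Cache: [N(c=1) E(c=7)]
Total: 8 hits, 8 misses, 6 evictions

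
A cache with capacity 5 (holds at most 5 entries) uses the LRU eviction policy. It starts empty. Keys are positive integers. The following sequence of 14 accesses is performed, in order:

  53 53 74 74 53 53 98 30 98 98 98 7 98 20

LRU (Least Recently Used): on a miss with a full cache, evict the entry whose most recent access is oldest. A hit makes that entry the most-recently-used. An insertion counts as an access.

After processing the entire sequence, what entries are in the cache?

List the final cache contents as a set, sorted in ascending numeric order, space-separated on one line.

Answer: 7 20 30 53 98

Derivation:
LRU simulation (capacity=5):
  1. access 53: MISS. Cache (LRU->MRU): [53]
  2. access 53: HIT. Cache (LRU->MRU): [53]
  3. access 74: MISS. Cache (LRU->MRU): [53 74]
  4. access 74: HIT. Cache (LRU->MRU): [53 74]
  5. access 53: HIT. Cache (LRU->MRU): [74 53]
  6. access 53: HIT. Cache (LRU->MRU): [74 53]
  7. access 98: MISS. Cache (LRU->MRU): [74 53 98]
  8. access 30: MISS. Cache (LRU->MRU): [74 53 98 30]
  9. access 98: HIT. Cache (LRU->MRU): [74 53 30 98]
  10. access 98: HIT. Cache (LRU->MRU): [74 53 30 98]
  11. access 98: HIT. Cache (LRU->MRU): [74 53 30 98]
  12. access 7: MISS. Cache (LRU->MRU): [74 53 30 98 7]
  13. access 98: HIT. Cache (LRU->MRU): [74 53 30 7 98]
  14. access 20: MISS, evict 74. Cache (LRU->MRU): [53 30 7 98 20]
Total: 8 hits, 6 misses, 1 evictions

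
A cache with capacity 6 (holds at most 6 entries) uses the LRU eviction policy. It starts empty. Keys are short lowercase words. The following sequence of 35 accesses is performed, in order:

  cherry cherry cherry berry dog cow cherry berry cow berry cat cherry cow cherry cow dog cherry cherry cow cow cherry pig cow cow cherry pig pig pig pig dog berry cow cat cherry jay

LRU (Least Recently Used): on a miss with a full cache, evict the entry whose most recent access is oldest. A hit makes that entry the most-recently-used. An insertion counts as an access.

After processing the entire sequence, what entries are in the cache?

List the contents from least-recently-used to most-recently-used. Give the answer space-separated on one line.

LRU simulation (capacity=6):
  1. access cherry: MISS. Cache (LRU->MRU): [cherry]
  2. access cherry: HIT. Cache (LRU->MRU): [cherry]
  3. access cherry: HIT. Cache (LRU->MRU): [cherry]
  4. access berry: MISS. Cache (LRU->MRU): [cherry berry]
  5. access dog: MISS. Cache (LRU->MRU): [cherry berry dog]
  6. access cow: MISS. Cache (LRU->MRU): [cherry berry dog cow]
  7. access cherry: HIT. Cache (LRU->MRU): [berry dog cow cherry]
  8. access berry: HIT. Cache (LRU->MRU): [dog cow cherry berry]
  9. access cow: HIT. Cache (LRU->MRU): [dog cherry berry cow]
  10. access berry: HIT. Cache (LRU->MRU): [dog cherry cow berry]
  11. access cat: MISS. Cache (LRU->MRU): [dog cherry cow berry cat]
  12. access cherry: HIT. Cache (LRU->MRU): [dog cow berry cat cherry]
  13. access cow: HIT. Cache (LRU->MRU): [dog berry cat cherry cow]
  14. access cherry: HIT. Cache (LRU->MRU): [dog berry cat cow cherry]
  15. access cow: HIT. Cache (LRU->MRU): [dog berry cat cherry cow]
  16. access dog: HIT. Cache (LRU->MRU): [berry cat cherry cow dog]
  17. access cherry: HIT. Cache (LRU->MRU): [berry cat cow dog cherry]
  18. access cherry: HIT. Cache (LRU->MRU): [berry cat cow dog cherry]
  19. access cow: HIT. Cache (LRU->MRU): [berry cat dog cherry cow]
  20. access cow: HIT. Cache (LRU->MRU): [berry cat dog cherry cow]
  21. access cherry: HIT. Cache (LRU->MRU): [berry cat dog cow cherry]
  22. access pig: MISS. Cache (LRU->MRU): [berry cat dog cow cherry pig]
  23. access cow: HIT. Cache (LRU->MRU): [berry cat dog cherry pig cow]
  24. access cow: HIT. Cache (LRU->MRU): [berry cat dog cherry pig cow]
  25. access cherry: HIT. Cache (LRU->MRU): [berry cat dog pig cow cherry]
  26. access pig: HIT. Cache (LRU->MRU): [berry cat dog cow cherry pig]
  27. access pig: HIT. Cache (LRU->MRU): [berry cat dog cow cherry pig]
  28. access pig: HIT. Cache (LRU->MRU): [berry cat dog cow cherry pig]
  29. access pig: HIT. Cache (LRU->MRU): [berry cat dog cow cherry pig]
  30. access dog: HIT. Cache (LRU->MRU): [berry cat cow cherry pig dog]
  31. access berry: HIT. Cache (LRU->MRU): [cat cow cherry pig dog berry]
  32. access cow: HIT. Cache (LRU->MRU): [cat cherry pig dog berry cow]
  33. access cat: HIT. Cache (LRU->MRU): [cherry pig dog berry cow cat]
  34. access cherry: HIT. Cache (LRU->MRU): [pig dog berry cow cat cherry]
  35. access jay: MISS, evict pig. Cache (LRU->MRU): [dog berry cow cat cherry jay]
Total: 28 hits, 7 misses, 1 evictions

Answer: dog berry cow cat cherry jay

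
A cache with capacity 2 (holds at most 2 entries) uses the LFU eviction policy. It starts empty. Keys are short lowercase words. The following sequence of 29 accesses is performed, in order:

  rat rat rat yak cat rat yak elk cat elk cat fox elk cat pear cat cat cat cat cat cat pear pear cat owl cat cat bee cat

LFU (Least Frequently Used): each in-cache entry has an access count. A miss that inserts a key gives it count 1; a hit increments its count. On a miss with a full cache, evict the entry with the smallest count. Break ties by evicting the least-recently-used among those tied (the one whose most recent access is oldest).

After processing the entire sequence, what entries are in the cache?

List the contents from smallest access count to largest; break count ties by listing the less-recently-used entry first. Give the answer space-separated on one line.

Answer: bee cat

Derivation:
LFU simulation (capacity=2):
  1. access rat: MISS. Cache: [rat(c=1)]
  2. access rat: HIT, count now 2. Cache: [rat(c=2)]
  3. access rat: HIT, count now 3. Cache: [rat(c=3)]
  4. access yak: MISS. Cache: [yak(c=1) rat(c=3)]
  5. access cat: MISS, evict yak(c=1). Cache: [cat(c=1) rat(c=3)]
  6. access rat: HIT, count now 4. Cache: [cat(c=1) rat(c=4)]
  7. access yak: MISS, evict cat(c=1). Cache: [yak(c=1) rat(c=4)]
  8. access elk: MISS, evict yak(c=1). Cache: [elk(c=1) rat(c=4)]
  9. access cat: MISS, evict elk(c=1). Cache: [cat(c=1) rat(c=4)]
  10. access elk: MISS, evict cat(c=1). Cache: [elk(c=1) rat(c=4)]
  11. access cat: MISS, evict elk(c=1). Cache: [cat(c=1) rat(c=4)]
  12. access fox: MISS, evict cat(c=1). Cache: [fox(c=1) rat(c=4)]
  13. access elk: MISS, evict fox(c=1). Cache: [elk(c=1) rat(c=4)]
  14. access cat: MISS, evict elk(c=1). Cache: [cat(c=1) rat(c=4)]
  15. access pear: MISS, evict cat(c=1). Cache: [pear(c=1) rat(c=4)]
  16. access cat: MISS, evict pear(c=1). Cache: [cat(c=1) rat(c=4)]
  17. access cat: HIT, count now 2. Cache: [cat(c=2) rat(c=4)]
  18. access cat: HIT, count now 3. Cache: [cat(c=3) rat(c=4)]
  19. access cat: HIT, count now 4. Cache: [rat(c=4) cat(c=4)]
  20. access cat: HIT, count now 5. Cache: [rat(c=4) cat(c=5)]
  21. access cat: HIT, count now 6. Cache: [rat(c=4) cat(c=6)]
  22. access pear: MISS, evict rat(c=4). Cache: [pear(c=1) cat(c=6)]
  23. access pear: HIT, count now 2. Cache: [pear(c=2) cat(c=6)]
  24. access cat: HIT, count now 7. Cache: [pear(c=2) cat(c=7)]
  25. access owl: MISS, evict pear(c=2). Cache: [owl(c=1) cat(c=7)]
  26. access cat: HIT, count now 8. Cache: [owl(c=1) cat(c=8)]
  27. access cat: HIT, count now 9. Cache: [owl(c=1) cat(c=9)]
  28. access bee: MISS, evict owl(c=1). Cache: [bee(c=1) cat(c=9)]
  29. access cat: HIT, count now 10. Cache: [bee(c=1) cat(c=10)]
Total: 13 hits, 16 misses, 14 evictions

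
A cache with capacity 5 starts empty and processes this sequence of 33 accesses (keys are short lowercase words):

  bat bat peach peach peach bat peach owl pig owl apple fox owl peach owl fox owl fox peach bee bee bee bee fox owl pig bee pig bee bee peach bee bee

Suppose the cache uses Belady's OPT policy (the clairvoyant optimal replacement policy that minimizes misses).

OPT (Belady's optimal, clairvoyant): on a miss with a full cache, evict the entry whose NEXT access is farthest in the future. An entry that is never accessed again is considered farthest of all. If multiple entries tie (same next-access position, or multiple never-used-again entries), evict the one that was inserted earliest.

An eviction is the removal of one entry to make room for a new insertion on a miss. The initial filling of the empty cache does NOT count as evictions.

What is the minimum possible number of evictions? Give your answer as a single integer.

Answer: 2

Derivation:
OPT (Belady) simulation (capacity=5):
  1. access bat: MISS. Cache: [bat]
  2. access bat: HIT. Next use of bat: step 6. Cache: [bat]
  3. access peach: MISS. Cache: [bat peach]
  4. access peach: HIT. Next use of peach: step 5. Cache: [bat peach]
  5. access peach: HIT. Next use of peach: step 7. Cache: [bat peach]
  6. access bat: HIT. Next use of bat: never. Cache: [bat peach]
  7. access peach: HIT. Next use of peach: step 14. Cache: [bat peach]
  8. access owl: MISS. Cache: [bat peach owl]
  9. access pig: MISS. Cache: [bat peach owl pig]
  10. access owl: HIT. Next use of owl: step 13. Cache: [bat peach owl pig]
  11. access apple: MISS. Cache: [bat peach owl pig apple]
  12. access fox: MISS, evict bat (next use: never). Cache: [peach owl pig apple fox]
  13. access owl: HIT. Next use of owl: step 15. Cache: [peach owl pig apple fox]
  14. access peach: HIT. Next use of peach: step 19. Cache: [peach owl pig apple fox]
  15. access owl: HIT. Next use of owl: step 17. Cache: [peach owl pig apple fox]
  16. access fox: HIT. Next use of fox: step 18. Cache: [peach owl pig apple fox]
  17. access owl: HIT. Next use of owl: step 25. Cache: [peach owl pig apple fox]
  18. access fox: HIT. Next use of fox: step 24. Cache: [peach owl pig apple fox]
  19. access peach: HIT. Next use of peach: step 31. Cache: [peach owl pig apple fox]
  20. access bee: MISS, evict apple (next use: never). Cache: [peach owl pig fox bee]
  21. access bee: HIT. Next use of bee: step 22. Cache: [peach owl pig fox bee]
  22. access bee: HIT. Next use of bee: step 23. Cache: [peach owl pig fox bee]
  23. access bee: HIT. Next use of bee: step 27. Cache: [peach owl pig fox bee]
  24. access fox: HIT. Next use of fox: never. Cache: [peach owl pig fox bee]
  25. access owl: HIT. Next use of owl: never. Cache: [peach owl pig fox bee]
  26. access pig: HIT. Next use of pig: step 28. Cache: [peach owl pig fox bee]
  27. access bee: HIT. Next use of bee: step 29. Cache: [peach owl pig fox bee]
  28. access pig: HIT. Next use of pig: never. Cache: [peach owl pig fox bee]
  29. access bee: HIT. Next use of bee: step 30. Cache: [peach owl pig fox bee]
  30. access bee: HIT. Next use of bee: step 32. Cache: [peach owl pig fox bee]
  31. access peach: HIT. Next use of peach: never. Cache: [peach owl pig fox bee]
  32. access bee: HIT. Next use of bee: step 33. Cache: [peach owl pig fox bee]
  33. access bee: HIT. Next use of bee: never. Cache: [peach owl pig fox bee]
Total: 26 hits, 7 misses, 2 evictions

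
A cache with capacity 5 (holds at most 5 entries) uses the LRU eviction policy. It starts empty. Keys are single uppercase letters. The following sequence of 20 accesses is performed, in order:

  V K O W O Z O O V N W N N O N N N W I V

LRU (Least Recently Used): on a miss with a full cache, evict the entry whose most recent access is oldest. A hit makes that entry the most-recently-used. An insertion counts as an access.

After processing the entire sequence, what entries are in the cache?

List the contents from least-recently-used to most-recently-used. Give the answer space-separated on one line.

Answer: O N W I V

Derivation:
LRU simulation (capacity=5):
  1. access V: MISS. Cache (LRU->MRU): [V]
  2. access K: MISS. Cache (LRU->MRU): [V K]
  3. access O: MISS. Cache (LRU->MRU): [V K O]
  4. access W: MISS. Cache (LRU->MRU): [V K O W]
  5. access O: HIT. Cache (LRU->MRU): [V K W O]
  6. access Z: MISS. Cache (LRU->MRU): [V K W O Z]
  7. access O: HIT. Cache (LRU->MRU): [V K W Z O]
  8. access O: HIT. Cache (LRU->MRU): [V K W Z O]
  9. access V: HIT. Cache (LRU->MRU): [K W Z O V]
  10. access N: MISS, evict K. Cache (LRU->MRU): [W Z O V N]
  11. access W: HIT. Cache (LRU->MRU): [Z O V N W]
  12. access N: HIT. Cache (LRU->MRU): [Z O V W N]
  13. access N: HIT. Cache (LRU->MRU): [Z O V W N]
  14. access O: HIT. Cache (LRU->MRU): [Z V W N O]
  15. access N: HIT. Cache (LRU->MRU): [Z V W O N]
  16. access N: HIT. Cache (LRU->MRU): [Z V W O N]
  17. access N: HIT. Cache (LRU->MRU): [Z V W O N]
  18. access W: HIT. Cache (LRU->MRU): [Z V O N W]
  19. access I: MISS, evict Z. Cache (LRU->MRU): [V O N W I]
  20. access V: HIT. Cache (LRU->MRU): [O N W I V]
Total: 13 hits, 7 misses, 2 evictions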